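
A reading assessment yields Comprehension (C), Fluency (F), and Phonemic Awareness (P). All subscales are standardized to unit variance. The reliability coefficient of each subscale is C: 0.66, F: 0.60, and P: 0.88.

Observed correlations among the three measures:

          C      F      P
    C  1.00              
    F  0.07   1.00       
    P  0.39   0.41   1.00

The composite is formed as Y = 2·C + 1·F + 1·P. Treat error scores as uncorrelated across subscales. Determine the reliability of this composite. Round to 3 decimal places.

0.783

Var(Y) = 2² + 1 + 1 + 2·[2·0.07 + 2·0.39 + 0.41] = 6 + 2.66 = 8.66.
Under uncorrelated errors the observed covariances equal the true-score covariances, so only the own-variance terms attenuate.
True-score variance = [2²·0.66 + 0.60 + 0.88] + 2.66 = 4.12 + 2.66 = 6.78.
Reliability = 6.78 / 8.66 = 0.783.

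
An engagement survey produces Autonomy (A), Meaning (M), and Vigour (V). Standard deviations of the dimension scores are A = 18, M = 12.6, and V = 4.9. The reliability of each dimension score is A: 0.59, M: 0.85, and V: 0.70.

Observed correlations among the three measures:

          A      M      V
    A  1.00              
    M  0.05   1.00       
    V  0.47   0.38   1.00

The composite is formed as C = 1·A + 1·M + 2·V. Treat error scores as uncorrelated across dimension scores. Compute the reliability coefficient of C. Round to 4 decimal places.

0.7846

Var(C) = 18² + 12.6² + 2²·4.9² + 2·[18·12.6·0.05 + 2·18·4.9·0.47 + 2·12.6·4.9·0.38] = 578.8 + 282.341 = 861.141.
With uncorrelated errors the cross-covariances are all true-score covariance, so they carry over unchanged; only the diagonal terms shrink to ρᵢσᵢ².
True-score variance = [18²·0.59 + 12.6²·0.85 + 2²·4.9²·0.70] + 282.341 = 393.334 + 282.341 = 675.675.
Reliability = 675.675 / 861.141 = 0.7846.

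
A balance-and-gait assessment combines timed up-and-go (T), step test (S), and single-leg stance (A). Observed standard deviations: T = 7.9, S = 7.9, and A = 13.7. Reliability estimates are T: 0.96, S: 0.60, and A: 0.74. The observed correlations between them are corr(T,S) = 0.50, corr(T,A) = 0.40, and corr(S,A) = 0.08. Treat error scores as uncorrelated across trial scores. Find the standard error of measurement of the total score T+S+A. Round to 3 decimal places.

Var(total) = 312.51 + 166.311 = 478.821.
True-score variance = 236.25 + 166.311 = 402.561, so reliability = 0.8407.
Error variance = 478.821 − 402.561 = 76.2598; SEM = √76.2598 = 8.733.

8.733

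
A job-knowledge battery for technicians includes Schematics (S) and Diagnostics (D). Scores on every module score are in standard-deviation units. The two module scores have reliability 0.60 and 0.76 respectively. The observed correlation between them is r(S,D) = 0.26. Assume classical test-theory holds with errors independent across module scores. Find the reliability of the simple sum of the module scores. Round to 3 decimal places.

0.746

Var(S+D) = 2 + 2·[0.26] = 2 + 0.52 = 2.52.
Because errors are independent across components, Cov(Tᵢ,Tⱼ) = Cov(Xᵢ,Xⱼ); the off-diagonal part of the true-score variance is the same as above.
True-score variance = [0.60 + 0.76] + 0.52 = 1.36 + 0.52 = 1.88.
Reliability = 1.88 / 2.52 = 0.746.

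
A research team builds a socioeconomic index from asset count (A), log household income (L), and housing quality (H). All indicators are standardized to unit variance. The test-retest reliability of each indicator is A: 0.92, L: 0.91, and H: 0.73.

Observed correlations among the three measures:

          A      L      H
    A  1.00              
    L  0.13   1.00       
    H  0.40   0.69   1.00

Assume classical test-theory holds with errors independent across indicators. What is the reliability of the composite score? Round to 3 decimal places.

0.919

Var(A+L+H) = 3 + 2·[0.13 + 0.40 + 0.69] = 3 + 2.44 = 5.44.
With uncorrelated errors the cross-covariances are all true-score covariance, so they carry over unchanged; only the diagonal terms shrink to ρᵢσᵢ².
True-score variance = [0.92 + 0.91 + 0.73] + 2.44 = 2.56 + 2.44 = 5.
Reliability = 5 / 5.44 = 0.919.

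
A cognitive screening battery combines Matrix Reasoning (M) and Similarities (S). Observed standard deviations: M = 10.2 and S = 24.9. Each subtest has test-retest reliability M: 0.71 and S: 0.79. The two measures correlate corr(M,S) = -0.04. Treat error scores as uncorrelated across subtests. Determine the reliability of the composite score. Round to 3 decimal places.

Var(M+S) = 10.2² + 24.9² + 2·[10.2·24.9·(-0.04)] = 724.05 − 20.3184 = 703.732.
Because errors are independent across components, Cov(Tᵢ,Tⱼ) = Cov(Xᵢ,Xⱼ); the off-diagonal part of the true-score variance is the same as above.
True-score variance = [10.2²·0.71 + 24.9²·0.79] − 20.3184 = 563.676 − 20.3184 = 543.358.
Reliability = 543.358 / 703.732 = 0.772.

0.772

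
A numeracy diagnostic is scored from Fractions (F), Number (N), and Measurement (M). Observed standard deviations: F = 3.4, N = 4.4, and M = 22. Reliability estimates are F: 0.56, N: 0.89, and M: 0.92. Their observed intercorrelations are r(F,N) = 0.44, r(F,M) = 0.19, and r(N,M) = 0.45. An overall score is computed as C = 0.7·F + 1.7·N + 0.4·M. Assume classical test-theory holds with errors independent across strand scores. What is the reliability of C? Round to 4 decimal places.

Var(C) = 0.7²·3.4² + 1.7²·4.4² + 0.4²·22² + 2·[1.19·3.4·4.4·0.44 + 0.28·3.4·22·0.19 + 0.68·4.4·22·0.45] = 139.055 + 82.8664 = 221.921.
With uncorrelated errors the cross-covariances are all true-score covariance, so they carry over unchanged; only the diagonal terms shrink to ρᵢσᵢ².
True-score variance = [0.7²·3.4²·0.56 + 1.7²·4.4²·0.89 + 0.4²·22²·0.92] + 82.8664 = 124.213 + 82.8664 = 207.079.
Reliability = 207.079 / 221.921 = 0.9331.

0.9331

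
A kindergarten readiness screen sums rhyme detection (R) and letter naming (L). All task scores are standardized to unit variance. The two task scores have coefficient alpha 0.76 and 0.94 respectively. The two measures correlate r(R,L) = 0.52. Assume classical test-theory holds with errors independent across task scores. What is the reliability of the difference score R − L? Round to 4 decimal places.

0.6875

Var(R−L) = 1 + 1 − 2·0.52 = 2 − 1.04 = 0.96.
With uncorrelated errors the cross-covariances are all true-score covariance, so they carry over unchanged; only the diagonal terms shrink to ρᵢσᵢ².
True-score variance = [0.76 + 0.94] − 1.04 = 1.7 − 1.04 = 0.66.
Reliability = 0.66 / 0.96 = 0.6875.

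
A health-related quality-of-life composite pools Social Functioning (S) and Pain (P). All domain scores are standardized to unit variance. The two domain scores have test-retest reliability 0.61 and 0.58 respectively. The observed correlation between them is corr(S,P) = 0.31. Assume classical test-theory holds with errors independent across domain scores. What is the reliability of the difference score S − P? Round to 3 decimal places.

0.413

Var(S−P) = 1 + 1 − 2·0.31 = 2 − 0.62 = 1.38.
With uncorrelated errors the cross-covariances are all true-score covariance, so they carry over unchanged; only the diagonal terms shrink to ρᵢσᵢ².
True-score variance = [0.61 + 0.58] − 0.62 = 1.19 − 0.62 = 0.57.
Reliability = 0.57 / 1.38 = 0.413.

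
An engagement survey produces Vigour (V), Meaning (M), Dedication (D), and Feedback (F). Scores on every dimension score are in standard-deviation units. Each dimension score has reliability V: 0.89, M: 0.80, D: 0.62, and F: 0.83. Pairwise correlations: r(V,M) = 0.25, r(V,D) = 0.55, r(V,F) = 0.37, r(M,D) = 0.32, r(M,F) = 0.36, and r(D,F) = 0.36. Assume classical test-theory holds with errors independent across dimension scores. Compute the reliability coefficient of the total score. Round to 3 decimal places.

Var(V+M+D+F) = 4 + 2·[0.25 + 0.55 + 0.37 + 0.32 + 0.36 + 0.36] = 4 + 4.42 = 8.42.
Because errors are independent across components, Cov(Tᵢ,Tⱼ) = Cov(Xᵢ,Xⱼ); the off-diagonal part of the true-score variance is the same as above.
True-score variance = [0.89 + 0.80 + 0.62 + 0.83] + 4.42 = 3.14 + 4.42 = 7.56.
Reliability = 7.56 / 8.42 = 0.898.

0.898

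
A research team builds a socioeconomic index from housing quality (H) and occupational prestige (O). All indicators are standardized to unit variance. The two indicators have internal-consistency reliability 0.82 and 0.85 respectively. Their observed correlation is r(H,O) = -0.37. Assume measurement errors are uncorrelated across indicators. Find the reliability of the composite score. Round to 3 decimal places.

Var(H+O) = 2 + 2·[(-0.37)] = 2 − 0.74 = 1.26.
With uncorrelated errors the cross-covariances are all true-score covariance, so they carry over unchanged; only the diagonal terms shrink to ρᵢσᵢ².
True-score variance = [0.82 + 0.85] − 0.74 = 1.67 − 0.74 = 0.93.
Reliability = 0.93 / 1.26 = 0.738.

0.738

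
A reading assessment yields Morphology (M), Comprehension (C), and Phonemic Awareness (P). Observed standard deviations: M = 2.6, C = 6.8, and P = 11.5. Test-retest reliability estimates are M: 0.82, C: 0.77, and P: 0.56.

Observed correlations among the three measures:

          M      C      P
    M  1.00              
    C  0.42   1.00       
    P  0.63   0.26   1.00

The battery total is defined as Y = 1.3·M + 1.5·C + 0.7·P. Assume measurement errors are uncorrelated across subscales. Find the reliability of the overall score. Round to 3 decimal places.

0.810

Var(Y) = 1.3²·2.6² + 1.5²·6.8² + 0.7²·11.5² + 2·[1.95·2.6·6.8·0.42 + 0.91·2.6·11.5·0.63 + 1.05·6.8·11.5·0.26] = 180.267 + 105.94 = 286.207.
Under uncorrelated errors the observed covariances equal the true-score covariances, so only the own-variance terms attenuate.
True-score variance = [1.3²·2.6²·0.82 + 1.5²·6.8²·0.77 + 0.7²·11.5²·0.56] + 105.94 = 125.768 + 105.94 = 231.709.
Reliability = 231.709 / 286.207 = 0.810.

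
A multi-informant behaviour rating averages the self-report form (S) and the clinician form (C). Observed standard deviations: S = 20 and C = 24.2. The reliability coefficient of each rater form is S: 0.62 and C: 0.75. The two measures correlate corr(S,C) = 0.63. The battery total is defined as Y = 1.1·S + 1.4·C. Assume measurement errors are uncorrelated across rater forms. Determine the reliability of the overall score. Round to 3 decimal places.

0.817

Var(Y) = 1.1²·20² + 1.4²·24.2² + 2·[1.54·20·24.2·0.63] = 1631.85 + 939.154 = 2571.01.
Under uncorrelated errors the observed covariances equal the true-score covariances, so only the own-variance terms attenuate.
True-score variance = [1.1²·20²·0.62 + 1.4²·24.2²·0.75] + 939.154 = 1160.97 + 939.154 = 2100.12.
Reliability = 2100.12 / 2571.01 = 0.817.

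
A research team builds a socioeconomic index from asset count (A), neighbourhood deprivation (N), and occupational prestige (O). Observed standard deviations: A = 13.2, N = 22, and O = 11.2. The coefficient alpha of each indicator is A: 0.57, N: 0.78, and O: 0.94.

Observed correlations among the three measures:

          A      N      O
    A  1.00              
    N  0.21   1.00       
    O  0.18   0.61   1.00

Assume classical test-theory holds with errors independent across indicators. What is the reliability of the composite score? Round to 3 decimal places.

0.850

Var(A+N+O) = 13.2² + 22² + 11.2² + 2·[13.2·22·0.21 + 13.2·11.2·0.18 + 22·11.2·0.61] = 783.68 + 475.798 = 1259.48.
Because errors are independent across components, Cov(Tᵢ,Tⱼ) = Cov(Xᵢ,Xⱼ); the off-diagonal part of the true-score variance is the same as above.
True-score variance = [13.2²·0.57 + 22²·0.78 + 11.2²·0.94] + 475.798 = 594.75 + 475.798 = 1070.55.
Reliability = 1070.55 / 1259.48 = 0.850.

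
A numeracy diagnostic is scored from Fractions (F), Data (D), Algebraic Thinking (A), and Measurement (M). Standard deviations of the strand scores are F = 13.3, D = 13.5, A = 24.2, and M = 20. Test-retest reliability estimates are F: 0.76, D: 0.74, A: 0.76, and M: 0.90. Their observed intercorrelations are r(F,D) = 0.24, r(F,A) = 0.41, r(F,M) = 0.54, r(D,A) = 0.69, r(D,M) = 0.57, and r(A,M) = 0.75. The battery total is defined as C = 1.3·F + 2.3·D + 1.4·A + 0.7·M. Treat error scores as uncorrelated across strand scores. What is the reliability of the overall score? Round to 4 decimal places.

Var(C) = 1.3²·13.3² + 2.3²·13.5² + 1.4²·24.2² + 0.7²·20² + 2·[2.99·13.3·13.5·0.24 + 1.82·13.3·24.2·0.41 + 0.91·13.3·20·0.54 + 3.22·13.5·24.2·0.69 + 1.61·13.5·20·0.57 + 0.98·24.2·20·0.75] = 2606.9 + 3658.22 = 6265.12.
Under uncorrelated errors the observed covariances equal the true-score covariances, so only the own-variance terms attenuate.
True-score variance = [1.3²·13.3²·0.76 + 2.3²·13.5²·0.74 + 1.4²·24.2²·0.76 + 0.7²·20²·0.90] + 3658.22 = 1989.4 + 3658.22 = 5647.62.
Reliability = 5647.62 / 6265.12 = 0.9014.

0.9014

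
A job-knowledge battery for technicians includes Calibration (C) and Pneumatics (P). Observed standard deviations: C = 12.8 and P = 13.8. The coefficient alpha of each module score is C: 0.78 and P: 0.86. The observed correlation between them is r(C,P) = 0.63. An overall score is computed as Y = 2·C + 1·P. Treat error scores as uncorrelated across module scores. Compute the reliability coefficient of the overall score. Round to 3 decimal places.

Var(Y) = 2²·12.8² + 13.8² + 2·[2·12.8·13.8·0.63] = 845.8 + 445.133 = 1290.93.
Under uncorrelated errors the observed covariances equal the true-score covariances, so only the own-variance terms attenuate.
True-score variance = [2²·12.8²·0.78 + 13.8²·0.86] + 445.133 = 674.959 + 445.133 = 1120.09.
Reliability = 1120.09 / 1290.93 = 0.868.

0.868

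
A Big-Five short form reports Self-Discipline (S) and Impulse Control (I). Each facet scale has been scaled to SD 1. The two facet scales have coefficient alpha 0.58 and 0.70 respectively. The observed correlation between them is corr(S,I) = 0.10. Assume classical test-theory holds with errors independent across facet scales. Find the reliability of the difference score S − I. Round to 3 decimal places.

Var(S−I) = 1 + 1 − 2·0.10 = 2 − 0.2 = 1.8.
Because errors are independent across components, Cov(Tᵢ,Tⱼ) = Cov(Xᵢ,Xⱼ); the off-diagonal part of the true-score variance is the same as above.
True-score variance = [0.58 + 0.70] − 0.2 = 1.28 − 0.2 = 1.08.
Reliability = 1.08 / 1.8 = 0.600.

0.600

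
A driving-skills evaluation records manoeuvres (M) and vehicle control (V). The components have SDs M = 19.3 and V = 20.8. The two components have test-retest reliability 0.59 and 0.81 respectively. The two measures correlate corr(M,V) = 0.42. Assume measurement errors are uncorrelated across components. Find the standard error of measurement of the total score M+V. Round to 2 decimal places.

Var(total) = 805.13 + 337.21 = 1142.34.
True-score variance = 570.207 + 337.21 = 907.417, so reliability = 0.7943.
Error variance = 1142.34 − 907.417 = 234.923; SEM = √234.923 = 15.33.

15.33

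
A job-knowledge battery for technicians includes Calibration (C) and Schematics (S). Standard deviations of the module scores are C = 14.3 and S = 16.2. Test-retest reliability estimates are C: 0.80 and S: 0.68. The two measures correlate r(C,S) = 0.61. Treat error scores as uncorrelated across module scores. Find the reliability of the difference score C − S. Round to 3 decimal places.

Var(C−S) = 14.3² + 16.2² − 2·14.3·16.2·0.61 = 466.93 − 282.625 = 184.305.
Under uncorrelated errors the observed covariances equal the true-score covariances, so only the own-variance terms attenuate.
True-score variance = [14.3²·0.80 + 16.2²·0.68] − 282.625 = 342.051 − 282.625 = 59.426.
Reliability = 59.426 / 184.305 = 0.322.

0.322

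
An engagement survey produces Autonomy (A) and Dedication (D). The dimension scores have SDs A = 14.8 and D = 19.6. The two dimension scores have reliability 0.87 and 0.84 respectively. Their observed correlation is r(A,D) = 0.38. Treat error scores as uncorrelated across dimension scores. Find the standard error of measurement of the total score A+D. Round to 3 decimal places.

Var(total) = 603.2 + 220.461 = 823.661.
True-score variance = 513.259 + 220.461 = 733.72, so reliability = 0.8908.
Error variance = 823.661 − 733.72 = 89.9408; SEM = √89.9408 = 9.484.

9.484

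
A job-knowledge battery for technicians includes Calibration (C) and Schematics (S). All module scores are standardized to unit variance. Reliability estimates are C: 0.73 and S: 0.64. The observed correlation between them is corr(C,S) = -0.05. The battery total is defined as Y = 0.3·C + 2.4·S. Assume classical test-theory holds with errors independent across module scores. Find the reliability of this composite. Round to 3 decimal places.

0.637

Var(Y) = 0.3² + 2.4² + 2·[0.72·(-0.05)] = 5.85 − 0.072 = 5.778.
Because errors are independent across components, Cov(Tᵢ,Tⱼ) = Cov(Xᵢ,Xⱼ); the off-diagonal part of the true-score variance is the same as above.
True-score variance = [0.3²·0.73 + 2.4²·0.64] − 0.072 = 3.7521 − 0.072 = 3.6801.
Reliability = 3.6801 / 5.778 = 0.637.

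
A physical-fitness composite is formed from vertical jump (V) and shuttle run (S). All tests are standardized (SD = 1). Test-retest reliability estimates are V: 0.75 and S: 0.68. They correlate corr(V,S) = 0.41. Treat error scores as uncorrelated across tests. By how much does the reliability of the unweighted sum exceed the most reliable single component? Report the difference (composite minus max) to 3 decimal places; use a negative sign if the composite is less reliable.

0.048

Var(sum) = 2 + 0.82 = 2.82; true-score variance = 1.43 + 0.82 = 2.25; composite reliability = 0.7979.
Max component reliability = 0.7500.
Difference = 0.7979 − 0.7500 = 0.048.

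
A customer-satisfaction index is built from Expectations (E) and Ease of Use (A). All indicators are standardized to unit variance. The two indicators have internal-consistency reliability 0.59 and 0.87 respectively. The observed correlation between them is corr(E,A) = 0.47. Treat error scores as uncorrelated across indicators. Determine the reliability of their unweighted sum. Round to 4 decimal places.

0.8163

Var(E+A) = 2 + 2·[0.47] = 2 + 0.94 = 2.94.
With uncorrelated errors the cross-covariances are all true-score covariance, so they carry over unchanged; only the diagonal terms shrink to ρᵢσᵢ².
True-score variance = [0.59 + 0.87] + 0.94 = 1.46 + 0.94 = 2.4.
Reliability = 2.4 / 2.94 = 0.8163.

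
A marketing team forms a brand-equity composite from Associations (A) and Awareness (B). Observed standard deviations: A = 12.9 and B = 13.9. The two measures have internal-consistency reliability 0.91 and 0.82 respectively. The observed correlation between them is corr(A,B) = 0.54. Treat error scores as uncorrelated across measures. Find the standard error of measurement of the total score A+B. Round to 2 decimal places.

Var(total) = 359.62 + 193.655 = 553.275.
True-score variance = 309.865 + 193.655 = 503.52, so reliability = 0.9101.
Error variance = 553.275 − 503.52 = 49.7547; SEM = √49.7547 = 7.05.

7.05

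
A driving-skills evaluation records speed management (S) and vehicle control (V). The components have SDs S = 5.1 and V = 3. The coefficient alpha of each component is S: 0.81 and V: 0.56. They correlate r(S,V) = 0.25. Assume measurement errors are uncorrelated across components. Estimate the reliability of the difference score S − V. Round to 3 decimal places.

0.675

Var(S−V) = 5.1² + 3² − 2·5.1·3·0.25 = 35.01 − 7.65 = 27.36.
Under uncorrelated errors the observed covariances equal the true-score covariances, so only the own-variance terms attenuate.
True-score variance = [5.1²·0.81 + 3²·0.56] − 7.65 = 26.1081 − 7.65 = 18.4581.
Reliability = 18.4581 / 27.36 = 0.675.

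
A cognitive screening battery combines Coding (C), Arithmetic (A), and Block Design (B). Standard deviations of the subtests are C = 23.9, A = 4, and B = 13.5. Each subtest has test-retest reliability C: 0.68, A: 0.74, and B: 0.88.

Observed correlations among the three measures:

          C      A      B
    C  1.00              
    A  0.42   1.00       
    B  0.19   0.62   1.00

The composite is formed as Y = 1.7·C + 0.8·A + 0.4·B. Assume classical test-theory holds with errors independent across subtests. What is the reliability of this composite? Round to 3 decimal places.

0.719

Var(Y) = 1.7²·23.9² + 0.8²·4² + 0.4²·13.5² + 2·[1.36·23.9·4·0.42 + 0.68·23.9·13.5·0.19 + 0.32·4·13.5·0.62] = 1690.2 + 214.013 = 1904.21.
Because errors are independent across components, Cov(Tᵢ,Tⱼ) = Cov(Xᵢ,Xⱼ); the off-diagonal part of the true-score variance is the same as above.
True-score variance = [1.7²·23.9²·0.68 + 0.8²·4²·0.74 + 0.4²·13.5²·0.88] + 214.013 = 1155.78 + 214.013 = 1369.79.
Reliability = 1369.79 / 1904.21 = 0.719.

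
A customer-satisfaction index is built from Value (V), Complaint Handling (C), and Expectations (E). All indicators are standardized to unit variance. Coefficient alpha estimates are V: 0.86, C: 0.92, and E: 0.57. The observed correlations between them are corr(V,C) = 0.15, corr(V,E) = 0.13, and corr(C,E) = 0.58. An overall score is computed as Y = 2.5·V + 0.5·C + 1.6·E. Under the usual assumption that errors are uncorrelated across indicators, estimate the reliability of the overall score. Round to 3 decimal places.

0.825

Var(Y) = 2.5² + 0.5² + 1.6² + 2·[1.25·0.15 + 4·0.13 + 0.8·0.58] = 9.06 + 2.343 = 11.403.
With uncorrelated errors the cross-covariances are all true-score covariance, so they carry over unchanged; only the diagonal terms shrink to ρᵢσᵢ².
True-score variance = [2.5²·0.86 + 0.5²·0.92 + 1.6²·0.57] + 2.343 = 7.0642 + 2.343 = 9.4072.
Reliability = 9.4072 / 11.403 = 0.825.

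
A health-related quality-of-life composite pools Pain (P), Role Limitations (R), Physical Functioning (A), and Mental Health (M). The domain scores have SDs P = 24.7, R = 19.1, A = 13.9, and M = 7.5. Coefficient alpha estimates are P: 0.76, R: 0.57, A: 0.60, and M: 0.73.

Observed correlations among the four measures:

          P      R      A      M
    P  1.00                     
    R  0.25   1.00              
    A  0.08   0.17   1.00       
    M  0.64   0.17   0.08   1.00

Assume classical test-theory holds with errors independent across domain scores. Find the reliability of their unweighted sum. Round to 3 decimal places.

0.793

Var(P+R+A+M) = 24.7² + 19.1² + 13.9² + 7.5² + 2·[24.7·19.1·0.25 + 24.7·13.9·0.08 + 24.7·7.5·0.64 + 19.1·13.9·0.17 + 19.1·7.5·0.17 + 13.9·7.5·0.08] = 1224.36 + 683.589 = 1907.95.
With uncorrelated errors the cross-covariances are all true-score covariance, so they carry over unchanged; only the diagonal terms shrink to ρᵢσᵢ².
True-score variance = [24.7²·0.76 + 19.1²·0.57 + 13.9²·0.60 + 7.5²·0.73] + 683.589 = 828.599 + 683.589 = 1512.19.
Reliability = 1512.19 / 1907.95 = 0.793.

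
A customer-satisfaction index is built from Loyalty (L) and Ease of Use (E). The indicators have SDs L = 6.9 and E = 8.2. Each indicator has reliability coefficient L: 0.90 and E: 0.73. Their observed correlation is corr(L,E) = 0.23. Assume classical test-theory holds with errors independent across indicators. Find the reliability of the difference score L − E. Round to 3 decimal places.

Var(L−E) = 6.9² + 8.2² − 2·6.9·8.2·0.23 = 114.85 − 26.0268 = 88.8232.
Under uncorrelated errors the observed covariances equal the true-score covariances, so only the own-variance terms attenuate.
True-score variance = [6.9²·0.90 + 8.2²·0.73] − 26.0268 = 91.9342 − 26.0268 = 65.9074.
Reliability = 65.9074 / 88.8232 = 0.742.

0.742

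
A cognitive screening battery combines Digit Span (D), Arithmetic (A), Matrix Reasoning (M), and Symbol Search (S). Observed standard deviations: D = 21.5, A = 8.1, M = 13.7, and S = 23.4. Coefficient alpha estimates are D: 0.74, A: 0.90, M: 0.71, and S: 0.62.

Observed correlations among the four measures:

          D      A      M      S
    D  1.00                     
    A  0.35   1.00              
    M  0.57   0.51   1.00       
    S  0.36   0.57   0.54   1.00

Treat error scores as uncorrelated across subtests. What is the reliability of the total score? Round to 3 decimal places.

Var(D+A+M+S) = 21.5² + 8.1² + 13.7² + 23.4² + 2·[21.5·8.1·0.35 + 21.5·13.7·0.57 + 21.5·23.4·0.36 + 8.1·13.7·0.51 + 8.1·23.4·0.57 + 13.7·23.4·0.54] = 1263.11 + 1495.42 = 2758.53.
Under uncorrelated errors the observed covariances equal the true-score covariances, so only the own-variance terms attenuate.
True-score variance = [21.5²·0.74 + 8.1²·0.90 + 13.7²·0.71 + 23.4²·0.62] + 1495.42 = 873.861 + 1495.42 = 2369.28.
Reliability = 2369.28 / 2758.53 = 0.859.

0.859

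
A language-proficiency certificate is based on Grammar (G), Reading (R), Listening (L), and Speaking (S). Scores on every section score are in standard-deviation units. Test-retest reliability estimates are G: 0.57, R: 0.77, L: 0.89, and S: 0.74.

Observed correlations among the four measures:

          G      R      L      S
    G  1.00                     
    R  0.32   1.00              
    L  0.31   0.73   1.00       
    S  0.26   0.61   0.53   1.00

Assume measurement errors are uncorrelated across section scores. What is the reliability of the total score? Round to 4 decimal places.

0.8918

Var(G+R+L+S) = 4 + 2·[0.32 + 0.31 + 0.26 + 0.73 + 0.61 + 0.53] = 4 + 5.52 = 9.52.
With uncorrelated errors the cross-covariances are all true-score covariance, so they carry over unchanged; only the diagonal terms shrink to ρᵢσᵢ².
True-score variance = [0.57 + 0.77 + 0.89 + 0.74] + 5.52 = 2.97 + 5.52 = 8.49.
Reliability = 8.49 / 9.52 = 0.8918.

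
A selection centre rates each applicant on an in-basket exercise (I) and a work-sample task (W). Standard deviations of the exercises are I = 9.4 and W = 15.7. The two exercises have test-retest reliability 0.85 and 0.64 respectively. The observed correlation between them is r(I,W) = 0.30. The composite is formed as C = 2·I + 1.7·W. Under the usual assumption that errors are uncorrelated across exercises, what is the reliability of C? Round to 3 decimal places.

0.774

Var(C) = 2²·9.4² + 1.7²·15.7² + 2·[3.4·9.4·15.7·0.30] = 1065.8 + 301.063 = 1366.86.
With uncorrelated errors the cross-covariances are all true-score covariance, so they carry over unchanged; only the diagonal terms shrink to ρᵢσᵢ².
True-score variance = [2²·9.4²·0.85 + 1.7²·15.7²·0.64] + 301.063 = 756.332 + 301.063 = 1057.4.
Reliability = 1057.4 / 1366.86 = 0.774.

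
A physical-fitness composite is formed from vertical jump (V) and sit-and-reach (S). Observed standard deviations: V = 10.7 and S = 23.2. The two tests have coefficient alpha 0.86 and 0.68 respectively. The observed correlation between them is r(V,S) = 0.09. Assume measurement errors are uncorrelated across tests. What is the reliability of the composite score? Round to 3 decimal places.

Var(V+S) = 10.7² + 23.2² + 2·[10.7·23.2·0.09] = 652.73 + 44.6832 = 697.413.
With uncorrelated errors the cross-covariances are all true-score covariance, so they carry over unchanged; only the diagonal terms shrink to ρᵢσᵢ².
True-score variance = [10.7²·0.86 + 23.2²·0.68] + 44.6832 = 464.465 + 44.6832 = 509.148.
Reliability = 509.148 / 697.413 = 0.730.

0.730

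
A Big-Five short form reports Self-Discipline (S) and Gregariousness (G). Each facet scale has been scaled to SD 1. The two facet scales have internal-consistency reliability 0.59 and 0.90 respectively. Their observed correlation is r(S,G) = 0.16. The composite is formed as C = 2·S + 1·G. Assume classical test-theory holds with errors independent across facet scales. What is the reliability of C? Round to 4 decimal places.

0.6915

Var(C) = 2² + 1 + 2·[2·0.16] = 5 + 0.64 = 5.64.
Because errors are independent across components, Cov(Tᵢ,Tⱼ) = Cov(Xᵢ,Xⱼ); the off-diagonal part of the true-score variance is the same as above.
True-score variance = [2²·0.59 + 0.90] + 0.64 = 3.26 + 0.64 = 3.9.
Reliability = 3.9 / 5.64 = 0.6915.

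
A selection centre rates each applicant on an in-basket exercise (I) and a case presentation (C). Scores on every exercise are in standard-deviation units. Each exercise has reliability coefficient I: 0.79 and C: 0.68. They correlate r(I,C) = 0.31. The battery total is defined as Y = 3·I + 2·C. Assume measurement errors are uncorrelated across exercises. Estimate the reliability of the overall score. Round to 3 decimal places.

Var(Y) = 3² + 2² + 2·[6·0.31] = 13 + 3.72 = 16.72.
With uncorrelated errors the cross-covariances are all true-score covariance, so they carry over unchanged; only the diagonal terms shrink to ρᵢσᵢ².
True-score variance = [3²·0.79 + 2²·0.68] + 3.72 = 9.83 + 3.72 = 13.55.
Reliability = 13.55 / 16.72 = 0.810.

0.810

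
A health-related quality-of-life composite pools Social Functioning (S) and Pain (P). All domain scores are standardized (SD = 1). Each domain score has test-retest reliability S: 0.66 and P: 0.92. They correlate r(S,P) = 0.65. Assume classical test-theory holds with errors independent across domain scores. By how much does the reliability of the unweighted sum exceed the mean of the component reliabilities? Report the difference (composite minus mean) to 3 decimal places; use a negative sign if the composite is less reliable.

0.083

Var(sum) = 2 + 1.3 = 3.3; true-score variance = 1.58 + 1.3 = 2.88; composite reliability = 0.8727.
Mean component reliability = 0.7900.
Difference = 0.8727 − 0.7900 = 0.083.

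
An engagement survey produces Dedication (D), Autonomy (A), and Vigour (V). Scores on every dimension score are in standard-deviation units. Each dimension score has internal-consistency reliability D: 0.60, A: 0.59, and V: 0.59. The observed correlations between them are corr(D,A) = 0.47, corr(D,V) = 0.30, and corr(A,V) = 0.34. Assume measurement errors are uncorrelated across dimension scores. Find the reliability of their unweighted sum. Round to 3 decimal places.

0.766

Var(D+A+V) = 3 + 2·[0.47 + 0.30 + 0.34] = 3 + 2.22 = 5.22.
Under uncorrelated errors the observed covariances equal the true-score covariances, so only the own-variance terms attenuate.
True-score variance = [0.60 + 0.59 + 0.59] + 2.22 = 1.78 + 2.22 = 4.
Reliability = 4 / 5.22 = 0.766.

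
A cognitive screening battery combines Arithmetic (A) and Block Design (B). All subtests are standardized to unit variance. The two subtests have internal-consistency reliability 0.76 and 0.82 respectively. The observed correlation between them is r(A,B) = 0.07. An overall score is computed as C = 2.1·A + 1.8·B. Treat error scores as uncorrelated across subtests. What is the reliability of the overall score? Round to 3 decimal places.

0.799

Var(C) = 2.1² + 1.8² + 2·[3.78·0.07] = 7.65 + 0.5292 = 8.1792.
Under uncorrelated errors the observed covariances equal the true-score covariances, so only the own-variance terms attenuate.
True-score variance = [2.1²·0.76 + 1.8²·0.82] + 0.5292 = 6.0084 + 0.5292 = 6.5376.
Reliability = 6.5376 / 8.1792 = 0.799.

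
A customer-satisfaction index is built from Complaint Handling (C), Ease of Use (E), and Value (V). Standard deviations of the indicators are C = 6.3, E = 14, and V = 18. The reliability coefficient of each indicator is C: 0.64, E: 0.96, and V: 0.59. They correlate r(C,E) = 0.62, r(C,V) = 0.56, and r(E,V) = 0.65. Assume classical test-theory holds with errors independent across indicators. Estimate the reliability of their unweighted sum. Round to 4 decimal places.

0.8621

Var(C+E+V) = 6.3² + 14² + 18² + 2·[6.3·14·0.62 + 6.3·18·0.56 + 14·18·0.65] = 559.69 + 563.976 = 1123.67.
With uncorrelated errors the cross-covariances are all true-score covariance, so they carry over unchanged; only the diagonal terms shrink to ρᵢσᵢ².
True-score variance = [6.3²·0.64 + 14²·0.96 + 18²·0.59] + 563.976 = 404.722 + 563.976 = 968.698.
Reliability = 968.698 / 1123.67 = 0.8621.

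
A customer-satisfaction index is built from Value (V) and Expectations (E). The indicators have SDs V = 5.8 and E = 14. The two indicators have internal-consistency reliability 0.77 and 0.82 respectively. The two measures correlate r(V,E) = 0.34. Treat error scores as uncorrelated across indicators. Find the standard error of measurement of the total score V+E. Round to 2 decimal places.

Var(total) = 229.64 + 55.216 = 284.856.
True-score variance = 186.623 + 55.216 = 241.839, so reliability = 0.8490.
Error variance = 284.856 − 241.839 = 43.0172; SEM = √43.0172 = 6.56.

6.56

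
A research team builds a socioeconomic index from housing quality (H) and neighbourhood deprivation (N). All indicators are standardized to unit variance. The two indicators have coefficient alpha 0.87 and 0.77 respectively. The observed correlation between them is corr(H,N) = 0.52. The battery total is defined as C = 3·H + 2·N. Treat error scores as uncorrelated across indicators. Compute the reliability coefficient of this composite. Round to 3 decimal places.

0.891

Var(C) = 3² + 2² + 2·[6·0.52] = 13 + 6.24 = 19.24.
Under uncorrelated errors the observed covariances equal the true-score covariances, so only the own-variance terms attenuate.
True-score variance = [3²·0.87 + 2²·0.77] + 6.24 = 10.91 + 6.24 = 17.15.
Reliability = 17.15 / 19.24 = 0.891.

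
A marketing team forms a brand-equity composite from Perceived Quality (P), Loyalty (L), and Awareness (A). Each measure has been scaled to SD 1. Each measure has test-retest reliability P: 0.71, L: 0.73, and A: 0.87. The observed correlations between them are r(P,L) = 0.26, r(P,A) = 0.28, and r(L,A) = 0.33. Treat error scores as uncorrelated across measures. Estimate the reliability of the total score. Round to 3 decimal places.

0.854

Var(P+L+A) = 3 + 2·[0.26 + 0.28 + 0.33] = 3 + 1.74 = 4.74.
Under uncorrelated errors the observed covariances equal the true-score covariances, so only the own-variance terms attenuate.
True-score variance = [0.71 + 0.73 + 0.87] + 1.74 = 2.31 + 1.74 = 4.05.
Reliability = 4.05 / 4.74 = 0.854.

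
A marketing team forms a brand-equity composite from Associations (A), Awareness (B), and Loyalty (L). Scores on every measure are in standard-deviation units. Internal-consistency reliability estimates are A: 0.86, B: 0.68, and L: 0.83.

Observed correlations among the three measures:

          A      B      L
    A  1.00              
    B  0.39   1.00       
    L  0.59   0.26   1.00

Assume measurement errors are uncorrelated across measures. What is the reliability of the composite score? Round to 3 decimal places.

0.885

Var(A+B+L) = 3 + 2·[0.39 + 0.59 + 0.26] = 3 + 2.48 = 5.48.
Because errors are independent across components, Cov(Tᵢ,Tⱼ) = Cov(Xᵢ,Xⱼ); the off-diagonal part of the true-score variance is the same as above.
True-score variance = [0.86 + 0.68 + 0.83] + 2.48 = 2.37 + 2.48 = 4.85.
Reliability = 4.85 / 5.48 = 0.885.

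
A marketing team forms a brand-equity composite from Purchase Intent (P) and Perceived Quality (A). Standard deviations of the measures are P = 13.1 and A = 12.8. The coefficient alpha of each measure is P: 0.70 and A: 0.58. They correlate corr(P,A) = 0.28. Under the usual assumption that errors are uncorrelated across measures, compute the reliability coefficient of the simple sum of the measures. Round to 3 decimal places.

Var(P+A) = 13.1² + 12.8² + 2·[13.1·12.8·0.28] = 335.45 + 93.9008 = 429.351.
With uncorrelated errors the cross-covariances are all true-score covariance, so they carry over unchanged; only the diagonal terms shrink to ρᵢσᵢ².
True-score variance = [13.1²·0.70 + 12.8²·0.58] + 93.9008 = 215.154 + 93.9008 = 309.055.
Reliability = 309.055 / 429.351 = 0.720.

0.720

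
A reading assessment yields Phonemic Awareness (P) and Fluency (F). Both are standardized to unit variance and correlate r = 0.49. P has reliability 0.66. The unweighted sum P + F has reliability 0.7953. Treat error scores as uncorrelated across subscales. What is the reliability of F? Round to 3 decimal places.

0.730

Var(P+F) = 2 + 2·0.49 = 2.980.
True-score variance = ρ_P + ρ_F + 2·0.49, so 0.7953 = (0.66 + ρ_F + 0.98) / 2.980.
ρ_F = 0.7953·2.980 − 0.66 − 0.98 = 0.730.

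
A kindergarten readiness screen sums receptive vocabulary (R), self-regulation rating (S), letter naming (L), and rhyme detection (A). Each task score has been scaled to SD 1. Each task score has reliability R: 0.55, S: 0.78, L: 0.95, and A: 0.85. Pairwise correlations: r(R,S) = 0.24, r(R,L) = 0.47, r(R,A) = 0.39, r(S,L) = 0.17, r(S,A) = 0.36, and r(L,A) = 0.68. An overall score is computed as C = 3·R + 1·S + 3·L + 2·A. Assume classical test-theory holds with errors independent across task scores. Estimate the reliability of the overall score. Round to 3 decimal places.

Var(C) = 3² + 1 + 3² + 2² + 2·[3·0.24 + 9·0.47 + 6·0.39 + 3·0.17 + 2·0.36 + 6·0.68] = 23 + 25.2 = 48.2.
Because errors are independent across components, Cov(Tᵢ,Tⱼ) = Cov(Xᵢ,Xⱼ); the off-diagonal part of the true-score variance is the same as above.
True-score variance = [3²·0.55 + 0.78 + 3²·0.95 + 2²·0.85] + 25.2 = 17.68 + 25.2 = 42.88.
Reliability = 42.88 / 48.2 = 0.890.

0.890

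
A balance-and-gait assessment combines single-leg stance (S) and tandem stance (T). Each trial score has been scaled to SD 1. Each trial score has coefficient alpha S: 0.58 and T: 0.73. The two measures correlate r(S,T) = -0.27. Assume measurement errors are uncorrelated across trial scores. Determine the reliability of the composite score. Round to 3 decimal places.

Var(S+T) = 2 + 2·[(-0.27)] = 2 − 0.54 = 1.46.
With uncorrelated errors the cross-covariances are all true-score covariance, so they carry over unchanged; only the diagonal terms shrink to ρᵢσᵢ².
True-score variance = [0.58 + 0.73] − 0.54 = 1.31 − 0.54 = 0.77.
Reliability = 0.77 / 1.46 = 0.527.

0.527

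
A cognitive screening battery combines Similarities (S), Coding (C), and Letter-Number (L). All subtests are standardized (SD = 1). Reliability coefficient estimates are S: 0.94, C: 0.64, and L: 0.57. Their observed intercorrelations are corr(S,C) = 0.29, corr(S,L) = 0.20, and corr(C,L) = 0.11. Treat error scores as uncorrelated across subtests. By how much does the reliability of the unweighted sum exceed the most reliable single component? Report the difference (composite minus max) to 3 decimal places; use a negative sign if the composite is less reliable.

-0.142

Var(sum) = 3 + 1.2 = 4.2; true-score variance = 2.15 + 1.2 = 3.35; composite reliability = 0.7976.
Max component reliability = 0.9400.
Difference = 0.7976 − 0.9400 = -0.142.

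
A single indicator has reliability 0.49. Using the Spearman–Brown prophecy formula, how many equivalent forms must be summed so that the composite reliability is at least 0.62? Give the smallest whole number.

2

k ≥ ρ*(1−ρ₁)/(ρ₁(1−ρ*)) = 0.62·0.51 / (0.49·0.38) = 1.698.
Smallest integer k = 2.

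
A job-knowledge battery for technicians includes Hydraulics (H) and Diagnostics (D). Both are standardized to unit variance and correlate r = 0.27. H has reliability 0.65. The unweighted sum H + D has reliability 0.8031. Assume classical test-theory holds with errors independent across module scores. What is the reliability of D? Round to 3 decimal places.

0.850

Var(H+D) = 2 + 2·0.27 = 2.540.
True-score variance = ρ_H + ρ_D + 2·0.27, so 0.8031 = (0.65 + ρ_D + 0.54) / 2.540.
ρ_D = 0.8031·2.540 − 0.65 − 0.54 = 0.850.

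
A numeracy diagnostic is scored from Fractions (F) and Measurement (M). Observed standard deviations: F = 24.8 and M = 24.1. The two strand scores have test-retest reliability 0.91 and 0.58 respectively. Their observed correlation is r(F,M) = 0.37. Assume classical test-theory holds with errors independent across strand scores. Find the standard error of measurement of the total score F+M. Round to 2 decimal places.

Var(total) = 1195.85 + 442.283 = 1638.13.
True-score variance = 896.556 + 442.283 = 1338.84, so reliability = 0.8173.
Error variance = 1638.13 − 1338.84 = 299.294; SEM = √299.294 = 17.30.

17.30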